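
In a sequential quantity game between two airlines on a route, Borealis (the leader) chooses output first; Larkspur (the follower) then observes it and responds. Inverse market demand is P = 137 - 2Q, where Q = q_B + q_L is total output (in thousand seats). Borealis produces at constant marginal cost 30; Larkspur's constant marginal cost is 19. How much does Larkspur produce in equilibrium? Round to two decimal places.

The follower Larkspur best-responds to any q_B: π_L = (137 - 2Q)q_L - 19q_L.
Setting the follower's marginal profit to zero, 118 - 2q_B - 4q_L = 0, i.e. q_L = (118 - 2q_B)/4.
Borealis substitutes q_L(q_B) into its own profit: π_B = q_B(137 - 2q_B - (118 - 2q_B)/2) - 30q_B = (78 - q_B)q_B - 30q_B.
Maximising: ∂π_B/∂q_B = 48 - 2q_B = 0, giving q_B = 24.
Then q_L = (118 - 2·24)/4 = 35/2.

17.50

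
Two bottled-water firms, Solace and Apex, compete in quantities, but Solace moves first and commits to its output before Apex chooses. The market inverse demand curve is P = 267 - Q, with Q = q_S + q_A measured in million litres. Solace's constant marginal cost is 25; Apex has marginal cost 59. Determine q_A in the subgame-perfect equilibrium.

35

Solve by backward induction. Given q_S, the follower Apex maximises π_A = (267 - q_S - q_A)q_A - 59q_A.
∂π_A/∂q_A = 208 - q_S - 2q_A = 0 gives the reaction function q_A = (208 - q_S)/2.
Solace substitutes q_A(q_S) into its own profit: π_S = q_S(267 - q_S - (208 - q_S)/2) - 25q_S = (163 - (1/2)q_S)q_S - 25q_S.
Maximising: ∂π_S/∂q_S = 138 - q_S = 0, giving q_S = 138.
Then q_A = (208 - 138)/2 = 35.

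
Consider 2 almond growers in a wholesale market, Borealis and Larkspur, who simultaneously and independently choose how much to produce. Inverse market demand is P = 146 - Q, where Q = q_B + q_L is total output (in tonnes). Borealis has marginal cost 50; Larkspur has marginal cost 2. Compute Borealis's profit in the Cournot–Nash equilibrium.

Borealis's profit: π_B = (146 - Q)q_B - (50q_B). Setting ∂π_B/∂q_B = 0: 96 - 2q_B - (q_L) = 0.
Larkspur's profit: π_L = (146 - Q)q_L - (2q_L). Setting ∂π_L/∂q_L = 0: 144 - 2q_L - (q_B) = 0.
Best responses: q_B = (96 - q_L)/2, q_L = (144 - q_B)/2.
Substituting one into the other gives q_B = 16 and q_L = 64.
Price P = 146 - 80 = 66.
Borealis's profit: (66 - 50)·16 = 256.

256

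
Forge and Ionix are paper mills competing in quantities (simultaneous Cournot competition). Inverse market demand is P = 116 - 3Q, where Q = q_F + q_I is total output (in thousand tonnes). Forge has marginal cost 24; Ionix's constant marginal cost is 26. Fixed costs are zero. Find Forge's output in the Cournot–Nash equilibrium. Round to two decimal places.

10.44

Forge's profit: π_F = (116 - 3Q)q_F - (24q_F). Setting ∂π_F/∂q_F = 0: 92 - 6q_F - 3(q_I) = 0.
Ionix's profit: π_I = (116 - 3Q)q_I - (26q_I). Setting ∂π_I/∂q_I = 0: 90 - 6q_I - 3(q_F) = 0.
Rearranging gives the reaction functions q_F = (92 - 3q_I)/6 and q_I = (90 - 3q_F)/6.
Solving the pair: q_F = 94/9, q_I = 88/9.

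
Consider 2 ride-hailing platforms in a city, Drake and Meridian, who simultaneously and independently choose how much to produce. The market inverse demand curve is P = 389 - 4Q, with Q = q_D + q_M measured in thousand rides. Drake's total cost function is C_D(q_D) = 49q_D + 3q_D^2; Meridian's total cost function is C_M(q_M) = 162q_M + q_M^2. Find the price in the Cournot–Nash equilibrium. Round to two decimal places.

249.97

Drake's profit: π_D = (389 - 4Q)q_D - (49q_D + 3q_D²). Setting ∂π_D/∂q_D = 0: 340 - 14q_D - 4(q_M) = 0.
Meridian's first-order condition: 227 - 10q_M - 4(q_D) = 0.
Best responses: q_D = (340 - 4q_M)/14, q_M = (227 - 4q_D)/10.
Solving the pair: q_D = 623/31, q_M = 909/62.
Total output Q = 34.7581, so price P = 389 - 4·34.7581 = 249.9677.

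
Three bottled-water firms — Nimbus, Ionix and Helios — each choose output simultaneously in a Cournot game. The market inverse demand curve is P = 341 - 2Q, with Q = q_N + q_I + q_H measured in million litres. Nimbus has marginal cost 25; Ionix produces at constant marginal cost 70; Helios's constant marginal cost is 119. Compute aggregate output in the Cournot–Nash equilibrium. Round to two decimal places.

101.13

Nimbus's profit: π_N = (341 - 2Q)q_N - (25q_N). Setting ∂π_N/∂q_N = 0: 316 - 4q_N - 2(q_I + q_H) = 0.
Ionix's first-order condition: 271 - 4q_I - 2(q_N + q_H) = 0.
Helios's profit: π_H = (341 - 2Q)q_H - (119q_H). Setting ∂π_H/∂q_H = 0: 222 - 4q_H - 2(q_N + q_I) = 0.
Adding the 3 first-order conditions: 809 − 8Q = 0, so Q = 809/8.
Back-substituting: q_N = (316 − 809/4)/2 = 455/8, q_I = (271 − 809/4)/2 = 275/8, q_H = (222 − 809/4)/2 = 79/8.
Total output Q = 455/8 + 275/8 + 79/8 = 809/8.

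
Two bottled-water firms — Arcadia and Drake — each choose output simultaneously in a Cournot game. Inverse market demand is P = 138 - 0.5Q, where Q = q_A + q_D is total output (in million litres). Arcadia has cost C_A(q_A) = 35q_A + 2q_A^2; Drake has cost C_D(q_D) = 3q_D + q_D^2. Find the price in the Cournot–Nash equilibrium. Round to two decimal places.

Arcadia's profit: π_A = (138 - 0.5Q)q_A - (35q_A + 2q_A²). Setting ∂π_A/∂q_A = 0: 103 - 5q_A - (1/2)(q_D) = 0.
Drake's profit: π_D = (138 - 0.5Q)q_D - (3q_D + q_D²). Setting ∂π_D/∂q_D = 0: 135 - 3q_D - (1/2)(q_A) = 0.
Rearranging gives the reaction functions q_A = (103 - (1/2)q_D)/5 and q_D = (135 - (1/2)q_A)/3.
Substituting one into the other gives q_A = 966/59 and q_D = 42.2712.
Total output Q = 58.6441, so price P = 138 - (1/2)·58.6441 = 108.6780.

108.68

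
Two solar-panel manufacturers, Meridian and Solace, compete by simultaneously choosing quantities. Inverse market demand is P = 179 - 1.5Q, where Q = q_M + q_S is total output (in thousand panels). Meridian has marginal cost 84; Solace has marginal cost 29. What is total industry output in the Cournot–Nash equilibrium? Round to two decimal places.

54.44

Meridian's profit: π_M = (179 - 1.5Q)q_M - (84q_M). Setting ∂π_M/∂q_M = 0: 95 - 3q_M - (3/2)(q_S) = 0.
Solace's first-order condition: 150 - 3q_S - (3/2)(q_M) = 0.
Best responses: q_M = (95 - (3/2)q_S)/3, q_S = (150 - (3/2)q_M)/3.
Solving the pair: q_M = 80/9, q_S = 410/9.
Total output Q = 80/9 + 410/9 = 490/9.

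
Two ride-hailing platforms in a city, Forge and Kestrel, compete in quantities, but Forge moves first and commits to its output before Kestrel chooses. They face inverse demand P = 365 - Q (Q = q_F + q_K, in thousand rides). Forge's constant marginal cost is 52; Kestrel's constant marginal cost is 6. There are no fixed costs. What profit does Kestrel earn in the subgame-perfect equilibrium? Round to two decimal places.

12712.56

The follower Kestrel best-responds to any q_F: π_K = (365 - Q)q_K - 6q_K.
∂π_K/∂q_K = 359 - q_F - 2q_K = 0 gives the reaction function q_K = (359 - q_F)/2.
Forge substitutes q_K(q_F) into its own profit: π_F = q_F(365 - q_F - (359 - q_F)/2) - 52q_F = (371/2 - (1/2)q_F)q_F - 52q_F.
Leader FOC: 267/2 - q_F = 0, so q_F = 267/2.
Then q_K = (359 - 267/2)/2 = 451/4.
Price P = 365 - 985/4 = 475/4.
Kestrel's profit: (475/4 - 6)·(451/4) = 12712.5625.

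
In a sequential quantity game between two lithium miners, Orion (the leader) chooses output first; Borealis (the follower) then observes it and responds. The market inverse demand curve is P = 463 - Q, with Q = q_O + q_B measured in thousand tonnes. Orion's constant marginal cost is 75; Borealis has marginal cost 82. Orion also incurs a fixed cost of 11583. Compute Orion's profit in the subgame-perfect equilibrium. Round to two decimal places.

The follower Borealis best-responds to any q_O: π_B = (463 - Q)q_B - 82q_B.
Follower FOC: 381 - q_O - 2q_B = 0, so q_B(q_O) = (381 - q_O)/2.
The leader anticipates this reaction. Substituting into P = 463 - Q gives P = 545/2 - (1/2)q_O, so π_O = (545/2 - (1/2)q_O)q_O - 75q_O.
The leader's first-order condition 395/2 - q_O = 0 yields q_O = 395/2.
Then q_B = (381 - 395/2)/2 = 367/4.
Price P = 463 - 1157/4 = 695/4.
Orion's profit: (695/4 - 75)·(395/2) - 11583 = 7920.1250.

7920.13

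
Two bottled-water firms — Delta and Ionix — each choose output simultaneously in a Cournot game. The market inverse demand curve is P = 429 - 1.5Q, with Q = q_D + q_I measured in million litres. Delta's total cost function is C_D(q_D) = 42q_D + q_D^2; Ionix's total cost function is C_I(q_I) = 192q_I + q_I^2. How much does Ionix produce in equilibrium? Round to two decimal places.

Delta's profit: π_D = (429 - 1.5Q)q_D - (42q_D + q_D²). Setting ∂π_D/∂q_D = 0: 387 - 5q_D - (3/2)(q_I) = 0.
Ionix's first-order condition: 237 - 5q_I - (3/2)(q_D) = 0.
So q_D = (387 - (3/2)q_I)/5 and q_I = (237 - (3/2)q_D)/5.
Solving the pair: q_D = 486/7, q_I = 186/7.

26.57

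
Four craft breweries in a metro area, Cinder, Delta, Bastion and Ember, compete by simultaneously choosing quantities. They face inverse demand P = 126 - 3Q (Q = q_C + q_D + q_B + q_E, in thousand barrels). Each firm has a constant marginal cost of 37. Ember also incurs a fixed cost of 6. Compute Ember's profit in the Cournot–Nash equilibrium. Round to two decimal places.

99.61

A representative firm's profit is π_i = q_i(126 - 3Q) - 37q_i.
First-order condition (treating rivals' output as given): 89 - 6q_i - 3·Σ_{j≠i} q_j = 0.
By symmetry each firm produces the same amount; substituting Σ_{j≠i} q_j = 3q_i yields q_i = 89/15.
Price P = 126 - 3·(356/15) = 274/5.
Ember's profit: (274/5 - 37)·(89/15) - 6 = 99.6133.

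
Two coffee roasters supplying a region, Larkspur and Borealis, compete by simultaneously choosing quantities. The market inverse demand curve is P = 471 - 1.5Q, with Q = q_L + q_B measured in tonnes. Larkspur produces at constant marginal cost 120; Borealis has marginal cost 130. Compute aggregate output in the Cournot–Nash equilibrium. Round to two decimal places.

153.78

Larkspur's profit: π_L = (471 - 1.5Q)q_L - (120q_L). Setting ∂π_L/∂q_L = 0: 351 - 3q_L - (3/2)(q_B) = 0.
Borealis's profit: π_B = (471 - 1.5Q)q_B - (130q_B). Setting ∂π_B/∂q_B = 0: 341 - 3q_B - (3/2)(q_L) = 0.
So q_L = (351 - (3/2)q_B)/3 and q_B = (341 - (3/2)q_L)/3.
Solving the pair: q_L = 722/9, q_B = 662/9.
Total output Q = 722/9 + 662/9 = 1384/9.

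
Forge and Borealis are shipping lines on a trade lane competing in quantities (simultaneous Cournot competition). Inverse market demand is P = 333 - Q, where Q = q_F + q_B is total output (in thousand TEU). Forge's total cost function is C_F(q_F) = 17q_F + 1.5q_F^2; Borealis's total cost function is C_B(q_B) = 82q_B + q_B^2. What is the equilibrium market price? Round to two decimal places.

230.26

Forge's profit: π_F = (333 - Q)q_F - (17q_F + (3/2)q_F²). Setting ∂π_F/∂q_F = 0: 316 - 5q_F - (q_B) = 0.
Borealis's first-order condition: 251 - 4q_B - (q_F) = 0.
So q_F = (316 - q_B)/5 and q_B = (251 - q_F)/4.
Substituting one into the other gives q_F = 1013/19 and q_B = 939/19.
Total output Q = 1952/19, so price P = 333 - 1952/19 = 230.2632.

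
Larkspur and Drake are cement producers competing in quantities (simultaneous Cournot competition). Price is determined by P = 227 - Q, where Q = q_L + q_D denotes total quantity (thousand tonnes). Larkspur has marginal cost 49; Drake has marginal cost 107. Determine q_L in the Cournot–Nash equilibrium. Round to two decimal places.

78.67

Larkspur's profit: π_L = (227 - Q)q_L - (49q_L). Setting ∂π_L/∂q_L = 0: 178 - 2q_L - (q_D) = 0.
Drake's first-order condition: 120 - 2q_D - (q_L) = 0.
Rearranging gives the reaction functions q_L = (178 - q_D)/2 and q_D = (120 - q_L)/2.
Substituting one into the other gives q_L = 236/3 and q_D = 62/3.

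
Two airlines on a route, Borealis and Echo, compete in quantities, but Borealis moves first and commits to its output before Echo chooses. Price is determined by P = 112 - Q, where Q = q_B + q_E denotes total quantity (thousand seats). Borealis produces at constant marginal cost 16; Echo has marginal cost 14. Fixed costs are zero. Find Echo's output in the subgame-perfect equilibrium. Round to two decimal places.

25.50

Solve by backward induction. Given q_B, the follower Echo maximises π_E = (112 - q_B - q_E)q_E - 14q_E.
∂π_E/∂q_E = 98 - q_B - 2q_E = 0 gives the reaction function q_E = (98 - q_B)/2.
Borealis substitutes q_E(q_B) into its own profit: π_B = q_B(112 - q_B - (98 - q_B)/2) - 16q_B = (63 - (1/2)q_B)q_B - 16q_B.
The leader's first-order condition 47 - q_B = 0 yields q_B = 47.
Then q_E = (98 - 47)/2 = 51/2.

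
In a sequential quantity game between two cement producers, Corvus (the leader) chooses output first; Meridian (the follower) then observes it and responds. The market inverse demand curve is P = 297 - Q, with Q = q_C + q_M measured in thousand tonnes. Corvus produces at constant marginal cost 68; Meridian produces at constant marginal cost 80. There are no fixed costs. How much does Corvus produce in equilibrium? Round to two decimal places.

120.50

Solve by backward induction. Given q_C, the follower Meridian maximises π_M = (297 - q_C - q_M)q_M - 80q_M.
Follower FOC: 217 - q_C - 2q_M = 0, so q_M(q_C) = (217 - q_C)/2.
Corvus substitutes q_M(q_C) into its own profit: π_C = q_C(297 - q_C - (217 - q_C)/2) - 68q_C = (377/2 - (1/2)q_C)q_C - 68q_C.
The leader's first-order condition 241/2 - q_C = 0 yields q_C = 241/2.
Then q_M = (217 - 241/2)/2 = 193/4.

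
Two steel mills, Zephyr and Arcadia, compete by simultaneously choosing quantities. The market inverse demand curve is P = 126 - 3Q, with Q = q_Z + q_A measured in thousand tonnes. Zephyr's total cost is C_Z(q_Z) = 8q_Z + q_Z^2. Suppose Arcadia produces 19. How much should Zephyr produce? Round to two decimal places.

7.63

With the rival's output fixed at 19, Zephyr's profit is π_Z = (126 - 3·19 - 3q_Z)q_Z - (8q_Z + q_Z²) = (69 - 3q_Z)q_Z - (8q_Z + q_Z²).
∂π_Z/∂q_Z = 61 - 8q_Z = 0, so q_Z = 61/8.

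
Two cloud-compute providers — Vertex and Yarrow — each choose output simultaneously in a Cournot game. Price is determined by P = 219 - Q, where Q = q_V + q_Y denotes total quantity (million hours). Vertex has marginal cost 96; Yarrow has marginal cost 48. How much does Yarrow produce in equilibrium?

73

Vertex's profit: π_V = (219 - Q)q_V - (96q_V). Setting ∂π_V/∂q_V = 0: 123 - 2q_V - (q_Y) = 0.
Yarrow's first-order condition: 171 - 2q_Y - (q_V) = 0.
Best responses: q_V = (123 - q_Y)/2, q_Y = (171 - q_V)/2.
Substituting one into the other gives q_V = 25 and q_Y = 73.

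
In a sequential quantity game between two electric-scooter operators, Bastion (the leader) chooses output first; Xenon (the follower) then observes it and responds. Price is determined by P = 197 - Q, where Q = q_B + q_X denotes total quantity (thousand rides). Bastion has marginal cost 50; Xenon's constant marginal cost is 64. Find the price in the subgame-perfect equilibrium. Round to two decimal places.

Solve by backward induction. Given q_B, the follower Xenon maximises π_X = (197 - q_B - q_X)q_X - 64q_X.
Follower FOC: 133 - q_B - 2q_X = 0, so q_X(q_B) = (133 - q_B)/2.
The leader anticipates this reaction. Substituting into P = 197 - Q gives P = 261/2 - (1/2)q_B, so π_B = (261/2 - (1/2)q_B)q_B - 50q_B.
Maximising: ∂π_B/∂q_B = 161/2 - q_B = 0, giving q_B = 161/2.
Then q_X = (133 - 161/2)/2 = 105/4.
Total output Q = 427/4, so price P = 197 - 427/4 = 361/4.

90.25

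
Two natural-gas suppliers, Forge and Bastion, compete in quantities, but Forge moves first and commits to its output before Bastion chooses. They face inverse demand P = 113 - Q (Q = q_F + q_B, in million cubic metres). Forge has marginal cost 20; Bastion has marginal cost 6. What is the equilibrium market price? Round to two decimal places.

The follower Bastion best-responds to any q_F: π_B = (113 - Q)q_B - 6q_B.
∂π_B/∂q_B = 107 - q_F - 2q_B = 0 gives the reaction function q_B = (107 - q_F)/2.
The leader anticipates this reaction. Substituting into P = 113 - Q gives P = 119/2 - (1/2)q_F, so π_F = (119/2 - (1/2)q_F)q_F - 20q_F.
Maximising: ∂π_F/∂q_F = 79/2 - q_F = 0, giving q_F = 79/2.
Then q_B = (107 - 79/2)/2 = 135/4.
Total output Q = 293/4, so price P = 113 - 293/4 = 159/4.

39.75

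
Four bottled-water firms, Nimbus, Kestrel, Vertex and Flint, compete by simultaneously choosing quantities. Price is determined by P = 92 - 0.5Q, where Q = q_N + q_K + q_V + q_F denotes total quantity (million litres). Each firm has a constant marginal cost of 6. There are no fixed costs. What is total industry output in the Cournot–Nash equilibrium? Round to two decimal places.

A representative firm's profit is π_i = q_i(92 - 0.5Q) - 6q_i.
Setting ∂π_i/∂q_i = 0 with rivals' quantities fixed: 86 - q_i - (1/2)·Σ_{j≠i} q_j = 0.
With identical firms every q_j equals q_i, so Σ_{j≠i} q_j = 3q_i and 86 = (5/2)q_i, giving q_i = 172/5.
Total output Q = 172/5 + 172/5 + 172/5 + 172/5 = 688/5.

137.60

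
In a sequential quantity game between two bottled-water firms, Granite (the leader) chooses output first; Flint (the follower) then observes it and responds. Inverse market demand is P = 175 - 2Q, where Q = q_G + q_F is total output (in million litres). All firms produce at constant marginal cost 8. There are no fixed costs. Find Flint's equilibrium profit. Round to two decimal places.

871.53

Solve by backward induction. Given q_G, the follower Flint maximises π_F = (175 - 2q_G - 2q_F)q_F - 8q_F.
∂π_F/∂q_F = 167 - 2q_G - 4q_F = 0 gives the reaction function q_F = (167 - 2q_G)/4.
Granite substitutes q_F(q_G) into its own profit: π_G = q_G(175 - 2q_G - (167 - 2q_G)/2) - 8q_G = (183/2 - q_G)q_G - 8q_G.
The leader's first-order condition 167/2 - 2q_G = 0 yields q_G = 167/4.
Then q_F = (167 - 2·(167/4))/4 = 167/8.
Price P = 175 - 2·(501/8) = 199/4.
Flint's profit: (199/4 - 8)·(167/8) = 871.5313.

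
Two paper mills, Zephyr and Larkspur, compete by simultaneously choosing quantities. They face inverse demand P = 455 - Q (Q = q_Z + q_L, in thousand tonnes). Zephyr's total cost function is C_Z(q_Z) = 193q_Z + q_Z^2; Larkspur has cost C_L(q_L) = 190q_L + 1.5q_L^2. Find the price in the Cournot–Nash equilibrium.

Zephyr's profit: π_Z = (455 - Q)q_Z - (193q_Z + q_Z²). Setting ∂π_Z/∂q_Z = 0: 262 - 4q_Z - (q_L) = 0.
Larkspur's profit: π_L = (455 - Q)q_L - (190q_L + (3/2)q_L²). Setting ∂π_L/∂q_L = 0: 265 - 5q_L - (q_Z) = 0.
Best responses: q_Z = (262 - q_L)/4, q_L = (265 - q_Z)/5.
Solving the pair: q_Z = 55, q_L = 42.
Total output Q = 97, so price P = 455 - 97 = 358.

358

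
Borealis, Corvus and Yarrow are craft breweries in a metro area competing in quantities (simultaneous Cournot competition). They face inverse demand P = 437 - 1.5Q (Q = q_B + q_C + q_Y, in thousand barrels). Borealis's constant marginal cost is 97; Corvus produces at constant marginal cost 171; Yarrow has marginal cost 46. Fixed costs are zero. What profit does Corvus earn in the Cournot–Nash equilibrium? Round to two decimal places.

Borealis's profit: π_B = (437 - 1.5Q)q_B - (97q_B). Setting ∂π_B/∂q_B = 0: 340 - 3q_B - (3/2)(q_C + q_Y) = 0.
Corvus's first-order condition: 266 - 3q_C - (3/2)(q_B + q_Y) = 0.
Yarrow's profit: π_Y = (437 - 1.5Q)q_Y - (46q_Y). Setting ∂π_Y/∂q_Y = 0: 391 - 3q_Y - (3/2)(q_B + q_C) = 0.
Adding the 3 conditions: 997 − 3Q − 3Q = 0, i.e. Q = 997/6.
Back-substituting: q_B = (340 − 997/4)/(3/2) = 121/2, q_C = (266 − 997/4)/(3/2) = 67/6, q_Y = (391 − 997/4)/(3/2) = 189/2.
Price P = 437 - (3/2)·(997/6) = 751/4.
Corvus's profit: (751/4 - 171)·(67/6) = 187.0417.

187.04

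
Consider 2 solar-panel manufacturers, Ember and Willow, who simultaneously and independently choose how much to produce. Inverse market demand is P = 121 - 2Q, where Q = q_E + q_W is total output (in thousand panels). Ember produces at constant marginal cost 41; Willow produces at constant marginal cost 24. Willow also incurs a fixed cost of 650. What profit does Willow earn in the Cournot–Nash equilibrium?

Ember's profit: π_E = (121 - 2Q)q_E - (41q_E). Setting ∂π_E/∂q_E = 0: 80 - 4q_E - 2(q_W) = 0.
Willow's first-order condition: 97 - 4q_W - 2(q_E) = 0.
Rearranging gives the reaction functions q_E = (80 - 2q_W)/4 and q_W = (97 - 2q_E)/4.
Solving the pair: q_E = 21/2, q_W = 19.
Price P = 121 - 2·(59/2) = 62.
Willow's profit: (62 - 24)·19 - 650 = 72.

72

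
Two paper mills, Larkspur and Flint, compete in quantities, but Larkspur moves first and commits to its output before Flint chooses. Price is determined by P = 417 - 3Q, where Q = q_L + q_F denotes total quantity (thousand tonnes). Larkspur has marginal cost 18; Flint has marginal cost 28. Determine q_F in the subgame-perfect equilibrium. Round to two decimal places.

The follower Flint best-responds to any q_L: π_F = (417 - 3Q)q_F - 28q_F.
Setting the follower's marginal profit to zero, 389 - 3q_L - 6q_F = 0, i.e. q_F = (389 - 3q_L)/6.
Larkspur substitutes q_F(q_L) into its own profit: π_L = q_L(417 - 3q_L - (389 - 3q_L)/2) - 18q_L = (445/2 - (3/2)q_L)q_L - 18q_L.
The leader's first-order condition 409/2 - 3q_L = 0 yields q_L = 409/6.
Then q_F = (389 - 3·(409/6))/6 = 123/4.

30.75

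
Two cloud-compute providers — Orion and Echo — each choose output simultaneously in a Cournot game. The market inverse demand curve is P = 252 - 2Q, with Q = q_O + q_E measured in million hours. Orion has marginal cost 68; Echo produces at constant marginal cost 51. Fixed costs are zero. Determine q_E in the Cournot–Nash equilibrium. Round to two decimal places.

36.33

Orion's profit: π_O = (252 - 2Q)q_O - (68q_O). Setting ∂π_O/∂q_O = 0: 184 - 4q_O - 2(q_E) = 0.
Echo's profit: π_E = (252 - 2Q)q_E - (51q_E). Setting ∂π_E/∂q_E = 0: 201 - 4q_E - 2(q_O) = 0.
So q_O = (184 - 2q_E)/4 and q_E = (201 - 2q_O)/4.
Solving the pair: q_O = 167/6, q_E = 109/3.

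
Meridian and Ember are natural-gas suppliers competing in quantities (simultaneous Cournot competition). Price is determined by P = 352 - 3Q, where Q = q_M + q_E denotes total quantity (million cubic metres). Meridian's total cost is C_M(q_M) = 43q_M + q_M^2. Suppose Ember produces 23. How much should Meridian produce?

30

With the rival's output fixed at 23, Meridian's profit is π_M = (352 - 3·23 - 3q_M)q_M - (43q_M + q_M²) = (283 - 3q_M)q_M - (43q_M + q_M²).
∂π_M/∂q_M = 240 - 8q_M = 0, so q_M = 30.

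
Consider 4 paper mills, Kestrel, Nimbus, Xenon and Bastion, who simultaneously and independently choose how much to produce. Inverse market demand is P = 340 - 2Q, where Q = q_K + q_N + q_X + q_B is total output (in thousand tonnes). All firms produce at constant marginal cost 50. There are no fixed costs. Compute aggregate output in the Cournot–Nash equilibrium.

116

Each firm earns π_i = (340 - 2Q)q_i - 50q_i.
Setting ∂π_i/∂q_i = 0 with rivals' quantities fixed: 290 - 4q_i - 2·Σ_{j≠i} q_j = 0.
With identical firms every q_j equals q_i, so Σ_{j≠i} q_j = 3q_i and 290 = 10q_i, giving q_i = 29.
Total output Q = 29 + 29 + 29 + 29 = 116.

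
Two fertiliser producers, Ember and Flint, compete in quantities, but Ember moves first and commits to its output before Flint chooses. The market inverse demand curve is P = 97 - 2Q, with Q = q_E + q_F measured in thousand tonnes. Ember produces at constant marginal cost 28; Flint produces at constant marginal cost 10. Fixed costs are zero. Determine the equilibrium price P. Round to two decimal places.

40.75

The follower Flint best-responds to any q_E: π_F = (97 - 2Q)q_F - 10q_F.
∂π_F/∂q_F = 87 - 2q_E - 4q_F = 0 gives the reaction function q_F = (87 - 2q_E)/4.
Ember substitutes q_F(q_E) into its own profit: π_E = q_E(97 - 2q_E - (87 - 2q_E)/2) - 28q_E = (107/2 - q_E)q_E - 28q_E.
The leader's first-order condition 51/2 - 2q_E = 0 yields q_E = 51/4.
Then q_F = (87 - 2·(51/4))/4 = 123/8.
Total output Q = 225/8, so price P = 97 - 2·(225/8) = 163/4.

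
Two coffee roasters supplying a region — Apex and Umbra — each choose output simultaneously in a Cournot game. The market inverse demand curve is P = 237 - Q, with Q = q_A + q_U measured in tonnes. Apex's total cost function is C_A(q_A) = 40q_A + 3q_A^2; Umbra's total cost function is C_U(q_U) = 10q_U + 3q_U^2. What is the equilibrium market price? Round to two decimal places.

189.89

Apex's profit: π_A = (237 - Q)q_A - (40q_A + 3q_A²). Setting ∂π_A/∂q_A = 0: 197 - 8q_A - (q_U) = 0.
Umbra's profit: π_U = (237 - Q)q_U - (10q_U + 3q_U²). Setting ∂π_U/∂q_U = 0: 227 - 8q_U - (q_A) = 0.
Best responses: q_A = (197 - q_U)/8, q_U = (227 - q_A)/8.
Solving the pair: q_A = 1349/63, q_U = 1619/63.
Total output Q = 424/9, so price P = 237 - 424/9 = 1709/9.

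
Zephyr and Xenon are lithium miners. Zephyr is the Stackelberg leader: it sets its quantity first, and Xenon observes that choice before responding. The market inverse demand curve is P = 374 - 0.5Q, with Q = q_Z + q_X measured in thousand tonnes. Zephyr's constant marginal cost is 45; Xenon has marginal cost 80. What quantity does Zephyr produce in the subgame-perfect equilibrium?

364

Solve by backward induction. Given q_Z, the follower Xenon maximises π_X = (374 - (1/2)q_Z - (1/2)q_X)q_X - 80q_X.
Follower FOC: 294 - (1/2)q_Z - q_X = 0, so q_X(q_Z) = (294 - (1/2)q_Z).
The leader anticipates this reaction. Substituting into P = 374 - 0.5Q gives P = 227 - (1/4)q_Z, so π_Z = (227 - (1/4)q_Z)q_Z - 45q_Z.
The leader's first-order condition 182 - (1/2)q_Z = 0 yields q_Z = 364.
Then q_X = (294 - (1/2)·364) = 112.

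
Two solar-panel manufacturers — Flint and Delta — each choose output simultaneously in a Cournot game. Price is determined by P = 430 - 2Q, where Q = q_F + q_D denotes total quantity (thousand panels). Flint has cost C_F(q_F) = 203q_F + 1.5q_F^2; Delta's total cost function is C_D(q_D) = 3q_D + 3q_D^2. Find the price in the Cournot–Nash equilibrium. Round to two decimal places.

Flint's profit: π_F = (430 - 2Q)q_F - (203q_F + (3/2)q_F²). Setting ∂π_F/∂q_F = 0: 227 - 7q_F - 2(q_D) = 0.
Delta's profit: π_D = (430 - 2Q)q_D - (3q_D + 3q_D²). Setting ∂π_D/∂q_D = 0: 427 - 10q_D - 2(q_F) = 0.
Best responses: q_F = (227 - 2q_D)/7, q_D = (427 - 2q_F)/10.
Solving the pair: q_F = 236/11, q_D = 845/22.
Total output Q = 1317/22, so price P = 430 - 2·(1317/22) = 310.2727.

310.27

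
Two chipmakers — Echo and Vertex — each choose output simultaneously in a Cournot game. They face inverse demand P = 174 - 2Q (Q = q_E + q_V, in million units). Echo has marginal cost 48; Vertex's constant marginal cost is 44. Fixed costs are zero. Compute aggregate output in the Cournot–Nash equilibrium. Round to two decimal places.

Echo's profit: π_E = (174 - 2Q)q_E - (48q_E). Setting ∂π_E/∂q_E = 0: 126 - 4q_E - 2(q_V) = 0.
Vertex's profit: π_V = (174 - 2Q)q_V - (44q_V). Setting ∂π_V/∂q_V = 0: 130 - 4q_V - 2(q_E) = 0.
Best responses: q_E = (126 - 2q_V)/4, q_V = (130 - 2q_E)/4.
Substituting one into the other gives q_E = 61/3 and q_V = 67/3.
Total output Q = 61/3 + 67/3 = 128/3.

42.67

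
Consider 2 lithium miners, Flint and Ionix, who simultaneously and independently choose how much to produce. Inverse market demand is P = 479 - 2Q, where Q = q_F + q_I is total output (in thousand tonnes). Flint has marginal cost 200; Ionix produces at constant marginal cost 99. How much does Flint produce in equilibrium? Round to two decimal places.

Flint's profit: π_F = (479 - 2Q)q_F - (200q_F). Setting ∂π_F/∂q_F = 0: 279 - 4q_F - 2(q_I) = 0.
Ionix's profit: π_I = (479 - 2Q)q_I - (99q_I). Setting ∂π_I/∂q_I = 0: 380 - 4q_I - 2(q_F) = 0.
Best responses: q_F = (279 - 2q_I)/4, q_I = (380 - 2q_F)/4.
Substituting one into the other gives q_F = 89/3 and q_I = 481/6.

29.67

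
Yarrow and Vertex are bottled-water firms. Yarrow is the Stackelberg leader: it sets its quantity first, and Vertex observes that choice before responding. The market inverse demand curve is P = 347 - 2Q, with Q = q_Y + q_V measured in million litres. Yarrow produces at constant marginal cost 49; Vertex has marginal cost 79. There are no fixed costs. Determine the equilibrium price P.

Solve by backward induction. Given q_Y, the follower Vertex maximises π_V = (347 - 2q_Y - 2q_V)q_V - 79q_V.
∂π_V/∂q_V = 268 - 2q_Y - 4q_V = 0 gives the reaction function q_V = (268 - 2q_Y)/4.
The leader anticipates this reaction. Substituting into P = 347 - 2Q gives P = 213 - q_Y, so π_Y = (213 - q_Y)q_Y - 49q_Y.
Leader FOC: 164 - 2q_Y = 0, so q_Y = 82.
Then q_V = (268 - 2·82)/4 = 26.
Total output Q = 108, so price P = 347 - 2·108 = 131.

131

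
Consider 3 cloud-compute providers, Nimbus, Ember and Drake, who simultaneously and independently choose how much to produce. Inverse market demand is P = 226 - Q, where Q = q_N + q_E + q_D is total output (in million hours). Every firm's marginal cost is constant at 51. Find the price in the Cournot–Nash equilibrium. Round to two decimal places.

A representative firm's profit is π_i = q_i(226 - Q) - 51q_i.
Setting ∂π_i/∂q_i = 0 with rivals' quantities fixed: 175 - 2q_i - Σ_{j≠i} q_j = 0.
By symmetry each firm produces the same amount; substituting Σ_{j≠i} q_j = 2q_i yields q_i = 175/4.
Total output Q = 525/4, so price P = 226 - 525/4 = 379/4.

94.75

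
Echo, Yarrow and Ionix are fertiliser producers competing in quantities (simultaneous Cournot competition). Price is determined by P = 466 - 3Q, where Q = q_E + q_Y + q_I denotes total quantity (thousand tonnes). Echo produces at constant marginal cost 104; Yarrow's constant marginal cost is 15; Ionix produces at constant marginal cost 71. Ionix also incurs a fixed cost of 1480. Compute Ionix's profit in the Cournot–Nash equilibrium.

Echo's profit: π_E = (466 - 3Q)q_E - (104q_E). Setting ∂π_E/∂q_E = 0: 362 - 6q_E - 3(q_Y + q_I) = 0.
Yarrow's first-order condition: 451 - 6q_Y - 3(q_E + q_I) = 0.
Ionix's first-order condition: 395 - 6q_I - 3(q_E + q_Y) = 0.
Summing all 3 equations gives 1208 − 12Q = 0, hence Q = 302/3.
Back-substituting: q_E = (362 − 302)/3 = 20, q_Y = (451 − 302)/3 = 149/3, q_I = (395 − 302)/3 = 31.
Price P = 466 - 3·(302/3) = 164.
Ionix's profit: (164 - 71)·31 - 1480 = 1403.

1403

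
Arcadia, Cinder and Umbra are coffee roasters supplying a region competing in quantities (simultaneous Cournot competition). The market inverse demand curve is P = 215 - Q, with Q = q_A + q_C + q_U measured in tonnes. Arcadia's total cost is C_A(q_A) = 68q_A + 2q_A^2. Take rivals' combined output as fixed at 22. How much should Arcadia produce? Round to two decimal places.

20.83

With rivals' combined output fixed at 22, Arcadia's profit is π_A = (215 - 22 - q_A)q_A - (68q_A + 2q_A²) = (193 - q_A)q_A - (68q_A + 2q_A²).
∂π_A/∂q_A = 125 - 6q_A = 0, so q_A = 125/6.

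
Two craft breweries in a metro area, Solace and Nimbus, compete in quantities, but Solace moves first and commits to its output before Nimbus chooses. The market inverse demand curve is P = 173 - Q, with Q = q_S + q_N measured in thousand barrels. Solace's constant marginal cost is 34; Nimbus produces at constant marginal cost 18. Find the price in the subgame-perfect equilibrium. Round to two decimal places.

64.75

Solve by backward induction. Given q_S, the follower Nimbus maximises π_N = (173 - q_S - q_N)q_N - 18q_N.
Follower FOC: 155 - q_S - 2q_N = 0, so q_N(q_S) = (155 - q_S)/2.
Solace substitutes q_N(q_S) into its own profit: π_S = q_S(173 - q_S - (155 - q_S)/2) - 34q_S = (191/2 - (1/2)q_S)q_S - 34q_S.
Leader FOC: 123/2 - q_S = 0, so q_S = 123/2.
Then q_N = (155 - 123/2)/2 = 187/4.
Total output Q = 433/4, so price P = 173 - 433/4 = 259/4.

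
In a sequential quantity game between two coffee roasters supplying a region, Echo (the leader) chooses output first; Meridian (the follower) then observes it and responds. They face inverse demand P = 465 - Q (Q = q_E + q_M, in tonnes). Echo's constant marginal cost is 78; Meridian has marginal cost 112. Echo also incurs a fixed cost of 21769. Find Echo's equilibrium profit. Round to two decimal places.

386.13

Solve by backward induction. Given q_E, the follower Meridian maximises π_M = (465 - q_E - q_M)q_M - 112q_M.
Follower FOC: 353 - q_E - 2q_M = 0, so q_M(q_E) = (353 - q_E)/2.
The leader anticipates this reaction. Substituting into P = 465 - Q gives P = 577/2 - (1/2)q_E, so π_E = (577/2 - (1/2)q_E)q_E - 78q_E.
Leader FOC: 421/2 - q_E = 0, so q_E = 421/2.
Then q_M = (353 - 421/2)/2 = 285/4.
Price P = 465 - 1127/4 = 733/4.
Echo's profit: (733/4 - 78)·(421/2) - 21769 = 386.1250.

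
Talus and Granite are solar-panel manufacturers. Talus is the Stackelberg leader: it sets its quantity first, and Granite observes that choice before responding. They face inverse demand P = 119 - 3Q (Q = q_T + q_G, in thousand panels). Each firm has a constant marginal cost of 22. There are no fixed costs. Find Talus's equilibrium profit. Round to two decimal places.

392.04

The follower Granite best-responds to any q_T: π_G = (119 - 3Q)q_G - 22q_G.
Setting the follower's marginal profit to zero, 97 - 3q_T - 6q_G = 0, i.e. q_G = (97 - 3q_T)/6.
The leader anticipates this reaction. Substituting into P = 119 - 3Q gives P = 141/2 - (3/2)q_T, so π_T = (141/2 - (3/2)q_T)q_T - 22q_T.
Leader FOC: 97/2 - 3q_T = 0, so q_T = 97/6.
Then q_G = (97 - 3·(97/6))/6 = 97/12.
Price P = 119 - 3·(97/4) = 185/4.
Talus's profit: (185/4 - 22)·(97/6) = 392.0417.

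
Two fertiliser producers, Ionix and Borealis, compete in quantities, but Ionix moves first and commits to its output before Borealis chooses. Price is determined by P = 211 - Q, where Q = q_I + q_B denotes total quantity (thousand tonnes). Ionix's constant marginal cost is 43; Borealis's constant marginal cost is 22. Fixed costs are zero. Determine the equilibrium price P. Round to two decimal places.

Solve by backward induction. Given q_I, the follower Borealis maximises π_B = (211 - q_I - q_B)q_B - 22q_B.
Follower FOC: 189 - q_I - 2q_B = 0, so q_B(q_I) = (189 - q_I)/2.
Ionix substitutes q_B(q_I) into its own profit: π_I = q_I(211 - q_I - (189 - q_I)/2) - 43q_I = (233/2 - (1/2)q_I)q_I - 43q_I.
Maximising: ∂π_I/∂q_I = 147/2 - q_I = 0, giving q_I = 147/2.
Then q_B = (189 - 147/2)/2 = 231/4.
Total output Q = 525/4, so price P = 211 - 525/4 = 319/4.

79.75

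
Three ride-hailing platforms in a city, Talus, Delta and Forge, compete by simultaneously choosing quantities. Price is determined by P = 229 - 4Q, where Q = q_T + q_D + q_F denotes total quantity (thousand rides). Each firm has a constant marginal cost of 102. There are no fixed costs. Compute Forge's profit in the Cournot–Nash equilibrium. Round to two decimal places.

252.02

A representative firm's profit is π_i = q_i(229 - 4Q) - 102q_i.
First-order condition (treating rivals' output as given): 127 - 8q_i - 4·Σ_{j≠i} q_j = 0.
By symmetry each firm produces the same amount; substituting Σ_{j≠i} q_j = 2q_i yields q_i = 127/16.
Price P = 229 - 4·(381/16) = 535/4.
Forge's profit: (535/4 - 102)·(127/16) = 252.0156.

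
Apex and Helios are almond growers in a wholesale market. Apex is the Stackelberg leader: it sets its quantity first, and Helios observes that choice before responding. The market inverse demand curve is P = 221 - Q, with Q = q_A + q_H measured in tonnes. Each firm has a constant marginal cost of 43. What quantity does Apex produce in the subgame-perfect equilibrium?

Solve by backward induction. Given q_A, the follower Helios maximises π_H = (221 - q_A - q_H)q_H - 43q_H.
Follower FOC: 178 - q_A - 2q_H = 0, so q_H(q_A) = (178 - q_A)/2.
Apex substitutes q_H(q_A) into its own profit: π_A = q_A(221 - q_A - (178 - q_A)/2) - 43q_A = (132 - (1/2)q_A)q_A - 43q_A.
Maximising: ∂π_A/∂q_A = 89 - q_A = 0, giving q_A = 89.
Then q_H = (178 - 89)/2 = 89/2.

89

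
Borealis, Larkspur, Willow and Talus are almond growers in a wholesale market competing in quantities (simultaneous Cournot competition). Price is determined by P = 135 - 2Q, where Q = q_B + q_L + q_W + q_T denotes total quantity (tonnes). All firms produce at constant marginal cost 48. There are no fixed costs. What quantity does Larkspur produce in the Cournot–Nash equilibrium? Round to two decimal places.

A representative firm's profit is π_i = q_i(135 - 2Q) - 48q_i.
Setting ∂π_i/∂q_i = 0 with rivals' quantities fixed: 87 - 4q_i - 2·Σ_{j≠i} q_j = 0.
By symmetry each firm produces the same amount; substituting Σ_{j≠i} q_j = 3q_i yields q_i = 87/10.

8.70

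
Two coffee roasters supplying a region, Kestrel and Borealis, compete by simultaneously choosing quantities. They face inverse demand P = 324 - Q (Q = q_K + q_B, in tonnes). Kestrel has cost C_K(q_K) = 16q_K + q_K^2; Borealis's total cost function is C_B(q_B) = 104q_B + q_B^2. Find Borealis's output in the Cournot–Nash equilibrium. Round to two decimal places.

38.13

Kestrel's profit: π_K = (324 - Q)q_K - (16q_K + q_K²). Setting ∂π_K/∂q_K = 0: 308 - 4q_K - (q_B) = 0.
Borealis's first-order condition: 220 - 4q_B - (q_K) = 0.
Best responses: q_K = (308 - q_B)/4, q_B = (220 - q_K)/4.
Substituting one into the other gives q_K = 1012/15 and q_B = 572/15.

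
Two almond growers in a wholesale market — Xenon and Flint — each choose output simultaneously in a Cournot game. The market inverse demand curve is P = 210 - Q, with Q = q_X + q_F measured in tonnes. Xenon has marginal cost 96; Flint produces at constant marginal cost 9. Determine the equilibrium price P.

Xenon's profit: π_X = (210 - Q)q_X - (96q_X). Setting ∂π_X/∂q_X = 0: 114 - 2q_X - (q_F) = 0.
Flint's profit: π_F = (210 - Q)q_F - (9q_F). Setting ∂π_F/∂q_F = 0: 201 - 2q_F - (q_X) = 0.
So q_X = (114 - q_F)/2 and q_F = (201 - q_X)/2.
Substituting one into the other gives q_X = 9 and q_F = 96.
Total output Q = 105, so price P = 210 - 105 = 105.

105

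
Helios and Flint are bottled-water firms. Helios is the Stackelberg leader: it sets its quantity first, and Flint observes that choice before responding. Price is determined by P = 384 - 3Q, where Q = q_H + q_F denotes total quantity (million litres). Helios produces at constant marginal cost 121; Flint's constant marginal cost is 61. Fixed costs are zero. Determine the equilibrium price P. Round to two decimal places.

171.75

The follower Flint best-responds to any q_H: π_F = (384 - 3Q)q_F - 61q_F.
∂π_F/∂q_F = 323 - 3q_H - 6q_F = 0 gives the reaction function q_F = (323 - 3q_H)/6.
The leader anticipates this reaction. Substituting into P = 384 - 3Q gives P = 445/2 - (3/2)q_H, so π_H = (445/2 - (3/2)q_H)q_H - 121q_H.
The leader's first-order condition 203/2 - 3q_H = 0 yields q_H = 203/6.
Then q_F = (323 - 3·(203/6))/6 = 443/12.
Total output Q = 283/4, so price P = 384 - 3·(283/4) = 687/4.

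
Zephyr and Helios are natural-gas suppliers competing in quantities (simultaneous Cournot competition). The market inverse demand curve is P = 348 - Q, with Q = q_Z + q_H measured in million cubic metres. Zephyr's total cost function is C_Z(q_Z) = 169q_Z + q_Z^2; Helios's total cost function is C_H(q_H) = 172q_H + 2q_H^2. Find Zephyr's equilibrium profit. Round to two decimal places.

Zephyr's profit: π_Z = (348 - Q)q_Z - (169q_Z + q_Z²). Setting ∂π_Z/∂q_Z = 0: 179 - 4q_Z - (q_H) = 0.
Helios's first-order condition: 176 - 6q_H - (q_Z) = 0.
Best responses: q_Z = (179 - q_H)/4, q_H = (176 - q_Z)/6.
Substituting one into the other gives q_Z = 898/23 and q_H = 525/23.
Price P = 348 - 1423/23 = 286.1304.
Zephyr's profit: 286.1304·(898/23) - 169·(898/23) - (898/23)² = 3048.7864.

3048.79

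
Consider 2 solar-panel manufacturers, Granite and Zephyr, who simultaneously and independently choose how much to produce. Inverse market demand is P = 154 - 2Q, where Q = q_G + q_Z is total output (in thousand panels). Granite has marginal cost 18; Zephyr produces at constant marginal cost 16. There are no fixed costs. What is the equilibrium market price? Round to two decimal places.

Granite's profit: π_G = (154 - 2Q)q_G - (18q_G). Setting ∂π_G/∂q_G = 0: 136 - 4q_G - 2(q_Z) = 0.
Zephyr's first-order condition: 138 - 4q_Z - 2(q_G) = 0.
Best responses: q_G = (136 - 2q_Z)/4, q_Z = (138 - 2q_G)/4.
Substituting one into the other gives q_G = 67/3 and q_Z = 70/3.
Total output Q = 137/3, so price P = 154 - 2·(137/3) = 188/3.

62.67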